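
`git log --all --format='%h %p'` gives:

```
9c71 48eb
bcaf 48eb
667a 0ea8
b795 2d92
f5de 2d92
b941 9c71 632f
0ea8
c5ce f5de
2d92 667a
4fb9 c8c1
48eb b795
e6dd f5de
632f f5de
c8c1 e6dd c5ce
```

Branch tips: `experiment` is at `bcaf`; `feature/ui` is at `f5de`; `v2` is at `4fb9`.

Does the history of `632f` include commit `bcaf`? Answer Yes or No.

Ancestors of 632f: {0ea8, 2d92, 632f, 667a, f5de}.
bcaf is not in that set, so it is not an ancestor of 632f.

No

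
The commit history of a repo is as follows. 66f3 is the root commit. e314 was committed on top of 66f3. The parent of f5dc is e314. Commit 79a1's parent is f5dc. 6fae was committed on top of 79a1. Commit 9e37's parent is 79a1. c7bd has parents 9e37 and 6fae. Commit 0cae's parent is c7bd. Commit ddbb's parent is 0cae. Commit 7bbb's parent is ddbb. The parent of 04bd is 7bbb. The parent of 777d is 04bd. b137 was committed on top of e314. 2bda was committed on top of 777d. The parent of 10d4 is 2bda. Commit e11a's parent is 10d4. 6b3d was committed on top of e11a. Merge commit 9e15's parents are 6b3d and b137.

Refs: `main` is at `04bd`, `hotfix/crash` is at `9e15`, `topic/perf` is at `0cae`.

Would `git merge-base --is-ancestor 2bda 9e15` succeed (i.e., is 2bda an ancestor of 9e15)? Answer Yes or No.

Yes

Ancestors of 9e15 (commits reachable by following parents): {04bd, 0cae, 10d4, 2bda, 66f3, 6b3d, 6fae, 777d, 79a1, 7bbb, 9e15, 9e37, b137, c7bd, ddbb, e11a, e314, f5dc}.
2bda is in that set, so it is an ancestor of 9e15.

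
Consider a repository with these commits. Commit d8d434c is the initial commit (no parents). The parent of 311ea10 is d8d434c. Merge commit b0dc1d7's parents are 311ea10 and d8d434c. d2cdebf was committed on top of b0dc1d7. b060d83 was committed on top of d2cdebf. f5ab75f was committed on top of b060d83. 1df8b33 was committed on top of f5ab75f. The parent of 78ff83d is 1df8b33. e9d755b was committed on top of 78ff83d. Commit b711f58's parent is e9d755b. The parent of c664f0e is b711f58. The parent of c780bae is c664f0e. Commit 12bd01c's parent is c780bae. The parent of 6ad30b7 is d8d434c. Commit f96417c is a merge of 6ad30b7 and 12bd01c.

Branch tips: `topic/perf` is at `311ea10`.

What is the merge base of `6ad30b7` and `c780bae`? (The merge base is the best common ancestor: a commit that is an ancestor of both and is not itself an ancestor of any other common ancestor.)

Ancestors of 6ad30b7: {6ad30b7, d8d434c}.
Ancestors of c780bae: {1df8b33, 311ea10, 78ff83d, b060d83, b0dc1d7, b711f58, c664f0e, c780bae, d2cdebf, d8d434c, e9d755b, f5ab75f}.
Common ancestors: {d8d434c}.
The only common ancestor is d8d434c, so it is the merge base.

d8d434c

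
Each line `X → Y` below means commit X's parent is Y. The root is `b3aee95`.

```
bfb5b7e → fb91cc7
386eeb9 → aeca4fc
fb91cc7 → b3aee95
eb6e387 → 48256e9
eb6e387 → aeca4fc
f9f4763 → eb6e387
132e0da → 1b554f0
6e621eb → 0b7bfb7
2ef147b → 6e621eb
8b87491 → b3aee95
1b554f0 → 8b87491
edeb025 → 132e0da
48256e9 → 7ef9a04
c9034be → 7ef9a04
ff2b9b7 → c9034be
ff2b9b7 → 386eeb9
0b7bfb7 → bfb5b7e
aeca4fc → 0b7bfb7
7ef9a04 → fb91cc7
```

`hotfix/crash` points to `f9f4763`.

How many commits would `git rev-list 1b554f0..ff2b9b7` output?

Reachable from ff2b9b7: {0b7bfb7, 386eeb9, 7ef9a04, aeca4fc, b3aee95, bfb5b7e, c9034be, fb91cc7, ff2b9b7}.
Reachable from 1b554f0: {1b554f0, 8b87491, b3aee95}.
In ff2b9b7's history but not 1b554f0's: {0b7bfb7, 386eeb9, 7ef9a04, aeca4fc, bfb5b7e, c9034be, fb91cc7, ff2b9b7} — 8 commits.

8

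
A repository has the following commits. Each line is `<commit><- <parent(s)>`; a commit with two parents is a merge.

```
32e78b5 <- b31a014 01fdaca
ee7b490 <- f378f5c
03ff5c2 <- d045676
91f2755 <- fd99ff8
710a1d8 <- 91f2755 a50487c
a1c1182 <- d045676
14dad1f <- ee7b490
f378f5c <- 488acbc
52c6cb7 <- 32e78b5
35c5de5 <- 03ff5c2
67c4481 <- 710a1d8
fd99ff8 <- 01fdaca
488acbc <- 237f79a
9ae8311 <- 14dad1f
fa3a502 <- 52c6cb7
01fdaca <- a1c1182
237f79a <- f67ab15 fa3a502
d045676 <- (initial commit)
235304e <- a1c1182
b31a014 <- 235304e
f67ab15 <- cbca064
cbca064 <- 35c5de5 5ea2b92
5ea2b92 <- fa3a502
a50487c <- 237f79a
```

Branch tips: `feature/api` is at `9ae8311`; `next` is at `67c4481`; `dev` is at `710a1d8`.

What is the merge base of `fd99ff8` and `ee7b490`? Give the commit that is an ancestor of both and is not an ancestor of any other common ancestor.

Ancestors of fd99ff8: {01fdaca, a1c1182, d045676, fd99ff8}.
Ancestors of ee7b490: {01fdaca, 03ff5c2, 235304e, 237f79a, 32e78b5, 35c5de5, 488acbc, 52c6cb7, 5ea2b92, a1c1182, b31a014, cbca064, d045676, ee7b490, f378f5c, f67ab15, fa3a502}.
Common ancestors: {01fdaca, a1c1182, d045676}.
Among these, 01fdaca is not an ancestor of any other common ancestor — it is the merge base.

01fdaca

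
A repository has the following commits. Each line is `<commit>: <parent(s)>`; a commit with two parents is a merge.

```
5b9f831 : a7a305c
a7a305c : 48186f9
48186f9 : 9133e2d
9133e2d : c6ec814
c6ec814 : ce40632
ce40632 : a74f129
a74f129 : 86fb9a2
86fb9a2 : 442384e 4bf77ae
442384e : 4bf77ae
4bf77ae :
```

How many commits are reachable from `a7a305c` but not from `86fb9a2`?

Reachable from a7a305c: {442384e, 48186f9, 4bf77ae, 86fb9a2, 9133e2d, a74f129, a7a305c, c6ec814, ce40632}.
Reachable from 86fb9a2: {442384e, 4bf77ae, 86fb9a2}.
In a7a305c's history but not 86fb9a2's: {48186f9, 9133e2d, a74f129, a7a305c, c6ec814, ce40632} — 6 commits.

6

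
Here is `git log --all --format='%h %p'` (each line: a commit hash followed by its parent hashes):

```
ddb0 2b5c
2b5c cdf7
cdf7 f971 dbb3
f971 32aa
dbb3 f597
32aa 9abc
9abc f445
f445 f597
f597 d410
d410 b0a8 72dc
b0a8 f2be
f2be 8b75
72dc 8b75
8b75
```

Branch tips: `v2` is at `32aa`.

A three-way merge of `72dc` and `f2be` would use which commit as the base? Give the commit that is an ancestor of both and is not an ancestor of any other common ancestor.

8b75

Ancestors of 72dc: {72dc, 8b75}.
Ancestors of f2be: {8b75, f2be}.
Common ancestors: {8b75}.
The only common ancestor is 8b75, so it is the merge base.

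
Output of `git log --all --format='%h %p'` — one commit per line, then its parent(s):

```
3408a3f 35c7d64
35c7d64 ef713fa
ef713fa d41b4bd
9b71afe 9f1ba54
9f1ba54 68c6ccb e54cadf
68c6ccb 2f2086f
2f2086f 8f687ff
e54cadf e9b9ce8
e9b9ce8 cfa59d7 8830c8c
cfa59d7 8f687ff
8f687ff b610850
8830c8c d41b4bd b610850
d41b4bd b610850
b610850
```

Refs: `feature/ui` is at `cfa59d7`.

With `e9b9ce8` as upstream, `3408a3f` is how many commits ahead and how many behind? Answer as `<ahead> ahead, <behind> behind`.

Reachable from 3408a3f: {3408a3f, 35c7d64, b610850, d41b4bd, ef713fa}.
Reachable from e9b9ce8: {8830c8c, 8f687ff, b610850, cfa59d7, d41b4bd, e9b9ce8}.
Only in 3408a3f's history (ahead): {3408a3f, 35c7d64, ef713fa} — 3.
Only in e9b9ce8's history (behind): {8830c8c, 8f687ff, cfa59d7, e9b9ce8} — 4.

3 ahead, 4 behind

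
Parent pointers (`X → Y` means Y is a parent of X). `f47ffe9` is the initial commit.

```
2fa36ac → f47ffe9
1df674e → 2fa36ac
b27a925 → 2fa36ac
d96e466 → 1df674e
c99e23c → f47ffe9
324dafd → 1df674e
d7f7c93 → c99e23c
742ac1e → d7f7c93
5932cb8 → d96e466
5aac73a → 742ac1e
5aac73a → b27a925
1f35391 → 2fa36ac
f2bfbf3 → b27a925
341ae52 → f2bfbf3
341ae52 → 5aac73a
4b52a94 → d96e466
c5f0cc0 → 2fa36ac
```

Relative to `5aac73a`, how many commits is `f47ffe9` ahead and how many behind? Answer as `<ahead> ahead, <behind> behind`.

Reachable from f47ffe9: {f47ffe9}.
Reachable from 5aac73a: {2fa36ac, 5aac73a, 742ac1e, b27a925, c99e23c, d7f7c93, f47ffe9}.
Only in f47ffe9's history (ahead): {} — 0.
Only in 5aac73a's history (behind): {2fa36ac, 5aac73a, 742ac1e, b27a925, c99e23c, d7f7c93} — 6.

0 ahead, 6 behind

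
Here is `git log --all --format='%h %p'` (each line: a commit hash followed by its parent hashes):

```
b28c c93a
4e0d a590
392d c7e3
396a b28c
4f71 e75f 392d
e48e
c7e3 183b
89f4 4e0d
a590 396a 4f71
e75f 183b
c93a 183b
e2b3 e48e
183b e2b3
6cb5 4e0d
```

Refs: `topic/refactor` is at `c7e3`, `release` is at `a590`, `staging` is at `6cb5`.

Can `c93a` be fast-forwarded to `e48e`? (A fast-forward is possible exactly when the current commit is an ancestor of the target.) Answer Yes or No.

A fast-forward from c93a to e48e is possible iff c93a is an ancestor of e48e.
Ancestors of e48e: {e48e}.
c93a is not among them, so fast-forward is not possible.

No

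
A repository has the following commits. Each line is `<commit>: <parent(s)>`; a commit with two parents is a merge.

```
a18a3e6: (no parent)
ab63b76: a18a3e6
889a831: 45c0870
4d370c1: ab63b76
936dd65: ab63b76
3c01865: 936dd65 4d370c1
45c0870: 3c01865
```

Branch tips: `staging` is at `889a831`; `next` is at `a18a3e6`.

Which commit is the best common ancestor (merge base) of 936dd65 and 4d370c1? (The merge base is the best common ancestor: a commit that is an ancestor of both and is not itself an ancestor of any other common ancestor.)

ab63b76

Ancestors of 936dd65: {936dd65, a18a3e6, ab63b76}.
Ancestors of 4d370c1: {4d370c1, a18a3e6, ab63b76}.
Common ancestors: {a18a3e6, ab63b76}.
Among these, ab63b76 is not an ancestor of any other common ancestor — it is the merge base.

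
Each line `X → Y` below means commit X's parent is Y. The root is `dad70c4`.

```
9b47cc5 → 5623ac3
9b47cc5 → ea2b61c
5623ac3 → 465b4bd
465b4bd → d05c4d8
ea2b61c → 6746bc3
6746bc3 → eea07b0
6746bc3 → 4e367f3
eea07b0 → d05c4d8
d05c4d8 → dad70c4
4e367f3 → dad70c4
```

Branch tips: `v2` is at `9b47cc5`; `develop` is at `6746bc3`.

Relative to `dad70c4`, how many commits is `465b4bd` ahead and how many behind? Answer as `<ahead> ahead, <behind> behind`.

2 ahead, 0 behind

Reachable from 465b4bd: {465b4bd, d05c4d8, dad70c4}.
Reachable from dad70c4: {dad70c4}.
Only in 465b4bd's history (ahead): {465b4bd, d05c4d8} — 2.
Only in dad70c4's history (behind): {} — 0.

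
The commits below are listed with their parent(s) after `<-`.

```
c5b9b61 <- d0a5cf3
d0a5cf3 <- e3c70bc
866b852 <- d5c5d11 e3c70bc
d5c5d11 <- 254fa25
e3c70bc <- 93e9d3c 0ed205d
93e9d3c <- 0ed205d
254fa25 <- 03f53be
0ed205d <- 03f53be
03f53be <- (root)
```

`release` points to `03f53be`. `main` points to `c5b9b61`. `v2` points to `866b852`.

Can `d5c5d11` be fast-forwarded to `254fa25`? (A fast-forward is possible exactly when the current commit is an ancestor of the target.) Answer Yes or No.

A fast-forward from d5c5d11 to 254fa25 is possible iff d5c5d11 is an ancestor of 254fa25.
Ancestors of 254fa25: {03f53be, 254fa25}.
d5c5d11 is not among them, so fast-forward is not possible.

No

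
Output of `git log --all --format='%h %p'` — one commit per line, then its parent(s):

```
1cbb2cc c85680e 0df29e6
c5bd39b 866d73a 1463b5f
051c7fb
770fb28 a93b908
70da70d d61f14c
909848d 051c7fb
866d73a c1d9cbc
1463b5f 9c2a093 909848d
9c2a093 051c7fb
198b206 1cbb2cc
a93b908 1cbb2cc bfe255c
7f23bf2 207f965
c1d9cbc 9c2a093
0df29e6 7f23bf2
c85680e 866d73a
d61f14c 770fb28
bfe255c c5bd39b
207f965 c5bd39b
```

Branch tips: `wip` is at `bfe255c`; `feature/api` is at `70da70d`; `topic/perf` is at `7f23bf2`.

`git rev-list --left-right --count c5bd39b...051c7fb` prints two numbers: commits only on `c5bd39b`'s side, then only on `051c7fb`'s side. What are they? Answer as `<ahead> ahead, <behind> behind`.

Reachable from c5bd39b: {051c7fb, 1463b5f, 866d73a, 909848d, 9c2a093, c1d9cbc, c5bd39b}.
Reachable from 051c7fb: {051c7fb}.
Only in c5bd39b's history (ahead): {1463b5f, 866d73a, 909848d, 9c2a093, c1d9cbc, c5bd39b} — 6.
Only in 051c7fb's history (behind): {} — 0.

6 ahead, 0 behind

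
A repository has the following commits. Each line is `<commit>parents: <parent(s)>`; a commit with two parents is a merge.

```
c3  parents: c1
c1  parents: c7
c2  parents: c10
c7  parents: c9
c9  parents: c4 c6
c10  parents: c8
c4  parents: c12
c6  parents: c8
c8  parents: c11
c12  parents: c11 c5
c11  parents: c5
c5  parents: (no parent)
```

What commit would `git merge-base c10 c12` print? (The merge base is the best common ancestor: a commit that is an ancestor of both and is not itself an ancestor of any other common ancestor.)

Ancestors of c10: {c10, c11, c5, c8}.
Ancestors of c12: {c11, c12, c5}.
Common ancestors: {c11, c5}.
Among these, c11 is not an ancestor of any other common ancestor — it is the merge base.

c11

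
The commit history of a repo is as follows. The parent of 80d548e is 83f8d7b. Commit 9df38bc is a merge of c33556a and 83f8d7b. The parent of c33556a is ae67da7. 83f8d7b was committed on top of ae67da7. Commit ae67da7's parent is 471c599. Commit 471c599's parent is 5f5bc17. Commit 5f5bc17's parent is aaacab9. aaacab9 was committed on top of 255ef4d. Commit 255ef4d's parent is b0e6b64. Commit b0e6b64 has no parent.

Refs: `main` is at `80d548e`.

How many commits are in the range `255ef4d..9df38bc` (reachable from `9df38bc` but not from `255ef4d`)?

Reachable from 9df38bc: {255ef4d, 471c599, 5f5bc17, 83f8d7b, 9df38bc, aaacab9, ae67da7, b0e6b64, c33556a}.
Reachable from 255ef4d: {255ef4d, b0e6b64}.
In 9df38bc's history but not 255ef4d's: {471c599, 5f5bc17, 83f8d7b, 9df38bc, aaacab9, ae67da7, c33556a} — 7 commits.

7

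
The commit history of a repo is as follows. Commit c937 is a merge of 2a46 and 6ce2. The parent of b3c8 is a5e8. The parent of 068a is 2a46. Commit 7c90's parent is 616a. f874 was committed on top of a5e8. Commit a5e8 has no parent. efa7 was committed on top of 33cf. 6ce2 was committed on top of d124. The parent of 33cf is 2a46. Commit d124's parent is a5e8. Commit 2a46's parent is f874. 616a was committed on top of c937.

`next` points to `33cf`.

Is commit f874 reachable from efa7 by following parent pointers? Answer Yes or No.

Ancestors of efa7 (commits reachable by following parents): {2a46, 33cf, a5e8, efa7, f874}.
f874 is in that set, so it is an ancestor of efa7.

Yes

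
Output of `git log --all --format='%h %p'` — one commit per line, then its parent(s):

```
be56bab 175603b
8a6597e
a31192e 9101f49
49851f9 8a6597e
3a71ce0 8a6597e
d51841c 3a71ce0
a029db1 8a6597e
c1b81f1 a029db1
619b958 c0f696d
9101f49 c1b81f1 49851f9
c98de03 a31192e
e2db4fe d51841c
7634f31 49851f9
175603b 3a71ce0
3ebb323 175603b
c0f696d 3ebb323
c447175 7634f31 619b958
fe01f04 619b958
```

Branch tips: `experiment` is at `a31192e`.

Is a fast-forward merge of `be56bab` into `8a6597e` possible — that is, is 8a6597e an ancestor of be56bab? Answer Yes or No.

Yes

A fast-forward from 8a6597e to be56bab is possible iff 8a6597e is an ancestor of be56bab.
Ancestors of be56bab: {175603b, 3a71ce0, 8a6597e, be56bab}.
8a6597e is among them, so fast-forward is possible.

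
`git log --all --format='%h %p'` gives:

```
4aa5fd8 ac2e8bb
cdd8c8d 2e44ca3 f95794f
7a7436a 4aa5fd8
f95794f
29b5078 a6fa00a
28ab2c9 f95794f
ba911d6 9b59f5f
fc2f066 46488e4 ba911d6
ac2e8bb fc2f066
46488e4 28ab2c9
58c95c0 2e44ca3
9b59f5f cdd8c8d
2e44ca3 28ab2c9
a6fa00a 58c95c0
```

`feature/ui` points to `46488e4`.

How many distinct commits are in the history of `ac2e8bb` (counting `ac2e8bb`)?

9

Walking parent pointers from ac2e8bb: reachable set = {28ab2c9, 2e44ca3, 46488e4, 9b59f5f, ac2e8bb, ba911d6, cdd8c8d, f95794f, fc2f066}.
That is 9 commits.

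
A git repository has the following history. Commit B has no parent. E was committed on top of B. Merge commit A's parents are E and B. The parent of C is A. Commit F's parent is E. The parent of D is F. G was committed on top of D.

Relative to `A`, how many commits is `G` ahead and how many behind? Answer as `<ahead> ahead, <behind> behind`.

Reachable from G: {B, D, E, F, G}.
Reachable from A: {A, B, E}.
Only in G's history (ahead): {D, F, G} — 3.
Only in A's history (behind): {A} — 1.

3 ahead, 1 behind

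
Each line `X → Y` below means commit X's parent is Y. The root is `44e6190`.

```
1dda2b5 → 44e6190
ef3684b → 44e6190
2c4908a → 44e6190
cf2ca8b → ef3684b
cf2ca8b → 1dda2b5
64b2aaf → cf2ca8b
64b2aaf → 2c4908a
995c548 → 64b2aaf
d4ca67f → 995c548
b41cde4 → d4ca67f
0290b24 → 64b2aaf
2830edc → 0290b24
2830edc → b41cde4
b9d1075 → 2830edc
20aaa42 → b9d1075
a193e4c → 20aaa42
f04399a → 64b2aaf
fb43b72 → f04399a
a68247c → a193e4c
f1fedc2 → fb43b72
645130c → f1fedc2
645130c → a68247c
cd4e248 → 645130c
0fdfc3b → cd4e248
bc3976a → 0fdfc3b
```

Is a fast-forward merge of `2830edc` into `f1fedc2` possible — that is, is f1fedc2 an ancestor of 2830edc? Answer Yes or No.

A fast-forward from f1fedc2 to 2830edc is possible iff f1fedc2 is an ancestor of 2830edc.
Ancestors of 2830edc: {0290b24, 1dda2b5, 2830edc, 2c4908a, 44e6190, 64b2aaf, 995c548, b41cde4, cf2ca8b, d4ca67f, ef3684b}.
f1fedc2 is not among them, so fast-forward is not possible.

No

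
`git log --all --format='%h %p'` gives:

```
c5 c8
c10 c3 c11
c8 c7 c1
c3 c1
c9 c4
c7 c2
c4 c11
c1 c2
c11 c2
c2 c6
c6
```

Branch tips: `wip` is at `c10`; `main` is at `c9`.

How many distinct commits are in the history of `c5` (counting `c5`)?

Walking parent pointers from c5: reachable set = {c1, c2, c5, c6, c7, c8}.
That is 6 commits.

6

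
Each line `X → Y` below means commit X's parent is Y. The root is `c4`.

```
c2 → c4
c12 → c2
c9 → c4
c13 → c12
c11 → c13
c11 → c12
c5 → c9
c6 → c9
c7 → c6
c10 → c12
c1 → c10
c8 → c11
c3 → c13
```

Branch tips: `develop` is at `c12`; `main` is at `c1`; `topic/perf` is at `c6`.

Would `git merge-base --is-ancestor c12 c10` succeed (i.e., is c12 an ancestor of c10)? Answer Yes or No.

Ancestors of c10 (commits reachable by following parents): {c10, c12, c2, c4}.
c12 is in that set, so it is an ancestor of c10.

Yes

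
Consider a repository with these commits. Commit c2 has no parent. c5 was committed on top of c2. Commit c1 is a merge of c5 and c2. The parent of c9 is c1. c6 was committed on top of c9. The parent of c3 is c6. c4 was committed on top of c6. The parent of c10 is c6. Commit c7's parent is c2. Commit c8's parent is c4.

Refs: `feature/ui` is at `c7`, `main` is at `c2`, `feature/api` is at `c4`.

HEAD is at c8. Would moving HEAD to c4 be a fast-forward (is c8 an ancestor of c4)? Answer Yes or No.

A fast-forward from c8 to c4 is possible iff c8 is an ancestor of c4.
Ancestors of c4: {c1, c2, c4, c5, c6, c9}.
c8 is not among them, so fast-forward is not possible.

No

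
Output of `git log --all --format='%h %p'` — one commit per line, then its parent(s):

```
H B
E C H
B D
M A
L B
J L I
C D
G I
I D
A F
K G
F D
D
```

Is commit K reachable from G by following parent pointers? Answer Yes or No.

Ancestors of G: {D, G, I}.
K is not in that set, so it is not an ancestor of G.

No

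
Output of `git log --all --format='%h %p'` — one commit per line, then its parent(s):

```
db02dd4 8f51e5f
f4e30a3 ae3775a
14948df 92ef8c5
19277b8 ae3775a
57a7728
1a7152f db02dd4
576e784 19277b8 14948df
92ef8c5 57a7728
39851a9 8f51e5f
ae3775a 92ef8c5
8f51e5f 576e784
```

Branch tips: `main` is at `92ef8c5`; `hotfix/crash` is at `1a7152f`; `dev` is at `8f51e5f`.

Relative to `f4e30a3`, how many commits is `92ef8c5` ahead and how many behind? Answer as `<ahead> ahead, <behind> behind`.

Reachable from 92ef8c5: {57a7728, 92ef8c5}.
Reachable from f4e30a3: {57a7728, 92ef8c5, ae3775a, f4e30a3}.
Only in 92ef8c5's history (ahead): {} — 0.
Only in f4e30a3's history (behind): {ae3775a, f4e30a3} — 2.

0 ahead, 2 behind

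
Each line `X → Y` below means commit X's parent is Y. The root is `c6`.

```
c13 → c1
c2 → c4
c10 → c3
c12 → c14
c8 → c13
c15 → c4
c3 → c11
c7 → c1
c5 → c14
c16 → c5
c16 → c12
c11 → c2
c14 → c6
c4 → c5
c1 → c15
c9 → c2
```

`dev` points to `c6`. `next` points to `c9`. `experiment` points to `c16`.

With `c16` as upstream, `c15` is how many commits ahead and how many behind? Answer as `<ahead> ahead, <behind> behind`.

2 ahead, 2 behind

Reachable from c15: {c14, c15, c4, c5, c6}.
Reachable from c16: {c12, c14, c16, c5, c6}.
Only in c15's history (ahead): {c15, c4} — 2.
Only in c16's history (behind): {c12, c16} — 2.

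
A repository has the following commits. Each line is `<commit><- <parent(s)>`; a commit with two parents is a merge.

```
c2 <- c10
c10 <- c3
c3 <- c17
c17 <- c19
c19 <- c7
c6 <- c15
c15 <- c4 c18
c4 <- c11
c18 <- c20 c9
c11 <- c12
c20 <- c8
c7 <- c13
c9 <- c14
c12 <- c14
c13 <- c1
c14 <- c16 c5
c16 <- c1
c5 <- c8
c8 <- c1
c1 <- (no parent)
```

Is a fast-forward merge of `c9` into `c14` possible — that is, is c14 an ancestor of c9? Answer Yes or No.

A fast-forward from c14 to c9 is possible iff c14 is an ancestor of c9.
Ancestors of c9: {c1, c14, c16, c5, c8, c9}.
c14 is among them, so fast-forward is possible.

Yes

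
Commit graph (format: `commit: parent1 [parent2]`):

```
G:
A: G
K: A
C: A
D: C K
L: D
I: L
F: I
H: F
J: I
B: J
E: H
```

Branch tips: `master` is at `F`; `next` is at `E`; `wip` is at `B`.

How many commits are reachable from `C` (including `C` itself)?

Walking parent pointers from C: reachable set = {A, C, G}.
That is 3 commits.

3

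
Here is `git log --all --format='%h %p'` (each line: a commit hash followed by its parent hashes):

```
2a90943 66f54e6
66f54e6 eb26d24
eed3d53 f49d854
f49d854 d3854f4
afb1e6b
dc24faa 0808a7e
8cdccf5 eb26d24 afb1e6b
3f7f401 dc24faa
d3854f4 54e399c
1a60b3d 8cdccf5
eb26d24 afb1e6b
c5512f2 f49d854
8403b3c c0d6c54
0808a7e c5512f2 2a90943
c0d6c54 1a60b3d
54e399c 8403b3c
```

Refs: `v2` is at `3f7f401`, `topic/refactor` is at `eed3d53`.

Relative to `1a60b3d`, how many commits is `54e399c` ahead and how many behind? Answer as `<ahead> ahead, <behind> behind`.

3 ahead, 0 behind

Reachable from 54e399c: {1a60b3d, 54e399c, 8403b3c, 8cdccf5, afb1e6b, c0d6c54, eb26d24}.
Reachable from 1a60b3d: {1a60b3d, 8cdccf5, afb1e6b, eb26d24}.
Only in 54e399c's history (ahead): {54e399c, 8403b3c, c0d6c54} — 3.
Only in 1a60b3d's history (behind): {} — 0.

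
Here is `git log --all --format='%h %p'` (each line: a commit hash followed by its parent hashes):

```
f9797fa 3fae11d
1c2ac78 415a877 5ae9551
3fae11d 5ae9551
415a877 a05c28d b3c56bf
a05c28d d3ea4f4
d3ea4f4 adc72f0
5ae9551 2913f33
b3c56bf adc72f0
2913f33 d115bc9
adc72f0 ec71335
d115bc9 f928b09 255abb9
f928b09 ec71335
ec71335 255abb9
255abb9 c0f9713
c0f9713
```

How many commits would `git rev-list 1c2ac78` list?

13

Walking parent pointers from 1c2ac78: reachable set = {1c2ac78, 255abb9, 2913f33, 415a877, 5ae9551, a05c28d, adc72f0, b3c56bf, c0f9713, d115bc9, d3ea4f4, ec71335, f928b09}.
That is 13 commits.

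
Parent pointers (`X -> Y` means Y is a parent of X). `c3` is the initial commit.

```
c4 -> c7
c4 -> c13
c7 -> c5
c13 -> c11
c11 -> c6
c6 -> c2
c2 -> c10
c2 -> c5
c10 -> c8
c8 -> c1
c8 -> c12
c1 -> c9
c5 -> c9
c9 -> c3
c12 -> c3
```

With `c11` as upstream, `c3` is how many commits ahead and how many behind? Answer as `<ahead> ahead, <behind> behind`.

0 ahead, 9 behind

Reachable from c3: {c3}.
Reachable from c11: {c1, c10, c11, c12, c2, c3, c5, c6, c8, c9}.
Only in c3's history (ahead): {} — 0.
Only in c11's history (behind): {c1, c10, c11, c12, c2, c5, c6, c8, c9} — 9.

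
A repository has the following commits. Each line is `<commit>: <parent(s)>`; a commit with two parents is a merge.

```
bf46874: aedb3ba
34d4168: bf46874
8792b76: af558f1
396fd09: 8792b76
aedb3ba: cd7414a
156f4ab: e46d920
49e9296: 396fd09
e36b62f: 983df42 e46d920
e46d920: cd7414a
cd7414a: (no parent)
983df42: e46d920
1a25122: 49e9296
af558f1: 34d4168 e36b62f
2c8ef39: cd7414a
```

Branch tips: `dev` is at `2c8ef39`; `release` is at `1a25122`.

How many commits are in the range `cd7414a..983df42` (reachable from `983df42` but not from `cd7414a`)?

2

Reachable from 983df42: {983df42, cd7414a, e46d920}.
Reachable from cd7414a: {cd7414a}.
In 983df42's history but not cd7414a's: {983df42, e46d920} — 2 commits.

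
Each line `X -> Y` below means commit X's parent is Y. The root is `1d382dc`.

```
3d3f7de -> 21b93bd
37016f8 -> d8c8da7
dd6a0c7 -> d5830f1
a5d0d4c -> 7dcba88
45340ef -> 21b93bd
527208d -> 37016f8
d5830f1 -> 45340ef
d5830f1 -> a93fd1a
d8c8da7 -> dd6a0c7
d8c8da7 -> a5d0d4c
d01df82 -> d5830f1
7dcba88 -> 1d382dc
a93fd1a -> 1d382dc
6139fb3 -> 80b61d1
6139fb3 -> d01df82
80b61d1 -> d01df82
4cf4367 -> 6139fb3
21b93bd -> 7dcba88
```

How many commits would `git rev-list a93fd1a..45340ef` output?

Reachable from 45340ef: {1d382dc, 21b93bd, 45340ef, 7dcba88}.
Reachable from a93fd1a: {1d382dc, a93fd1a}.
In 45340ef's history but not a93fd1a's: {21b93bd, 45340ef, 7dcba88} — 3 commits.

3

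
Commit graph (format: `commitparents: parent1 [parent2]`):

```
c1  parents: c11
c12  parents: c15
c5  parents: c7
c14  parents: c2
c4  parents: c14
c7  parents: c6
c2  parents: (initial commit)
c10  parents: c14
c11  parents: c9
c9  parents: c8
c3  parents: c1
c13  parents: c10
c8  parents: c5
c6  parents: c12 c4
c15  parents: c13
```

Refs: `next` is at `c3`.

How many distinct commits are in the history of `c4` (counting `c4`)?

Walking parent pointers from c4: reachable set = {c14, c2, c4}.
That is 3 commits.

3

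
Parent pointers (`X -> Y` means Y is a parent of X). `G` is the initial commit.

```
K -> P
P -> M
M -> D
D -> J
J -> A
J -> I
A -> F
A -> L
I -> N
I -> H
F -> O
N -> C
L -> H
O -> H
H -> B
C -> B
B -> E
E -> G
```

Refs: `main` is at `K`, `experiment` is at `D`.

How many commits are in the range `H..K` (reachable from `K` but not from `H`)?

Reachable from K: {A, B, C, D, E, F, G, H, I, J, K, L, M, N, O, P}.
Reachable from H: {B, E, G, H}.
In K's history but not H's: {A, C, D, F, I, J, K, L, M, N, O, P} — 12 commits.

12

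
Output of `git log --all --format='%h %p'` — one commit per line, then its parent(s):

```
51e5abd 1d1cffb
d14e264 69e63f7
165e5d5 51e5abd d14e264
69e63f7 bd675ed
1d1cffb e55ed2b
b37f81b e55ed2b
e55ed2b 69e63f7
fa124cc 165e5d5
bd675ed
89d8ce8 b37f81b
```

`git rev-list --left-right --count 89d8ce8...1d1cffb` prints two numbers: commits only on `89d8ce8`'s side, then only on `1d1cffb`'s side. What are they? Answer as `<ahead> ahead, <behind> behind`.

2 ahead, 1 behind

Reachable from 89d8ce8: {69e63f7, 89d8ce8, b37f81b, bd675ed, e55ed2b}.
Reachable from 1d1cffb: {1d1cffb, 69e63f7, bd675ed, e55ed2b}.
Only in 89d8ce8's history (ahead): {89d8ce8, b37f81b} — 2.
Only in 1d1cffb's history (behind): {1d1cffb} — 1.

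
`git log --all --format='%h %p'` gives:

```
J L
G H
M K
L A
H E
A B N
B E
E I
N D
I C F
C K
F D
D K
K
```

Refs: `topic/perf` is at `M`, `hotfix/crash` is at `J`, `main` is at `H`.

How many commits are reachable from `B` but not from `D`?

5

Reachable from B: {B, C, D, E, F, I, K}.
Reachable from D: {D, K}.
In B's history but not D's: {B, C, E, F, I} — 5 commits.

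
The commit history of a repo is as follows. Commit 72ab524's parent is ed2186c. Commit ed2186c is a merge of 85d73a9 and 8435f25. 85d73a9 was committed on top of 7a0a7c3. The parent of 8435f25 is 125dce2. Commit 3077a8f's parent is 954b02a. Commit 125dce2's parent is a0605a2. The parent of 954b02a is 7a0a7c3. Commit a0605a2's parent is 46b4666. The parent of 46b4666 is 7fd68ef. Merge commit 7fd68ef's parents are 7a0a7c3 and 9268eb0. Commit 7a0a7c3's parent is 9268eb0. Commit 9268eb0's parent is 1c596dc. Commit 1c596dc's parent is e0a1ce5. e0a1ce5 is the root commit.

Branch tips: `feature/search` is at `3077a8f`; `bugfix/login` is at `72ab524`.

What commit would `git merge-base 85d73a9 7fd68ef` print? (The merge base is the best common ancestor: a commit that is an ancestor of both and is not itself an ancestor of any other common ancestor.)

7a0a7c3

Ancestors of 85d73a9: {1c596dc, 7a0a7c3, 85d73a9, 9268eb0, e0a1ce5}.
Ancestors of 7fd68ef: {1c596dc, 7a0a7c3, 7fd68ef, 9268eb0, e0a1ce5}.
Common ancestors: {1c596dc, 7a0a7c3, 9268eb0, e0a1ce5}.
Among these, 7a0a7c3 is not an ancestor of any other common ancestor — it is the merge base.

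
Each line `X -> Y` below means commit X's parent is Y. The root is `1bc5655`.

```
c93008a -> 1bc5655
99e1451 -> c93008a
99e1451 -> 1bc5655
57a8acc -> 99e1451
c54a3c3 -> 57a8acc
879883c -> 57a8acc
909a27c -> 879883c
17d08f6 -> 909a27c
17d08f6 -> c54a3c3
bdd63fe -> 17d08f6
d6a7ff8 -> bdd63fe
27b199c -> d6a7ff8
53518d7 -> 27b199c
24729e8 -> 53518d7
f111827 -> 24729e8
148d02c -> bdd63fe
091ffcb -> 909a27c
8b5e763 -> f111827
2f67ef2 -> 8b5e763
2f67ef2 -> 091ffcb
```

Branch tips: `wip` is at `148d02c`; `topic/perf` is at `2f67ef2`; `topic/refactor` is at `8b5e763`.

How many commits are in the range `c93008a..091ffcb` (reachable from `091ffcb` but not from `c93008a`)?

Reachable from 091ffcb: {091ffcb, 1bc5655, 57a8acc, 879883c, 909a27c, 99e1451, c93008a}.
Reachable from c93008a: {1bc5655, c93008a}.
In 091ffcb's history but not c93008a's: {091ffcb, 57a8acc, 879883c, 909a27c, 99e1451} — 5 commits.

5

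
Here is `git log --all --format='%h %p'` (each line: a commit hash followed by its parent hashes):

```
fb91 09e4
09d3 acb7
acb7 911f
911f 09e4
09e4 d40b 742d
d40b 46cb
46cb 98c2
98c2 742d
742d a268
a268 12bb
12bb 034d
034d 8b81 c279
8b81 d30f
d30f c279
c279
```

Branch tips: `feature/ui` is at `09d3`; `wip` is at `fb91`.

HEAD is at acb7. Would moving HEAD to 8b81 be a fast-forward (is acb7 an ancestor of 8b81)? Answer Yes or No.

A fast-forward from acb7 to 8b81 is possible iff acb7 is an ancestor of 8b81.
Ancestors of 8b81: {8b81, c279, d30f}.
acb7 is not among them, so fast-forward is not possible.

No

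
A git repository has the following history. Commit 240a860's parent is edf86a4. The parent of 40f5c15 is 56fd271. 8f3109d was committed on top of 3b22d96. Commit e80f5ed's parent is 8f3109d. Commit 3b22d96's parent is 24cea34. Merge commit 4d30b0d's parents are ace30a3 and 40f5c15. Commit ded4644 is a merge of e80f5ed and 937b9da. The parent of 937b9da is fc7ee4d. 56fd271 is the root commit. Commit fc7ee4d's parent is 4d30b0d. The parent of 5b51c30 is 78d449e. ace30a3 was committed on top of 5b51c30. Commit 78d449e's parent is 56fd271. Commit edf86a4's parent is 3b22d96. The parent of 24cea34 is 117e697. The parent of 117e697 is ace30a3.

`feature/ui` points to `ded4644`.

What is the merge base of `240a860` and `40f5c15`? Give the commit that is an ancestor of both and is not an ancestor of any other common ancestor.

Ancestors of 240a860: {117e697, 240a860, 24cea34, 3b22d96, 56fd271, 5b51c30, 78d449e, ace30a3, edf86a4}.
Ancestors of 40f5c15: {40f5c15, 56fd271}.
Common ancestors: {56fd271}.
The only common ancestor is 56fd271, so it is the merge base.

56fd271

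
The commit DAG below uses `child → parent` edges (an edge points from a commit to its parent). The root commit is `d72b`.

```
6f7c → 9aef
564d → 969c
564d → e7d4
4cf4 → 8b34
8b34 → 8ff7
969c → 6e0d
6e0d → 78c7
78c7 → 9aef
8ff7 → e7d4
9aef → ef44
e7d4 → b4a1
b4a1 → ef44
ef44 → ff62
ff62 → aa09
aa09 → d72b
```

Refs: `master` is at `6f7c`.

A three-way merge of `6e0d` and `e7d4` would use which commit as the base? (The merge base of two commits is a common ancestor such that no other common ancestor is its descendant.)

ef44

Ancestors of 6e0d: {6e0d, 78c7, 9aef, aa09, d72b, ef44, ff62}.
Ancestors of e7d4: {aa09, b4a1, d72b, e7d4, ef44, ff62}.
Common ancestors: {aa09, d72b, ef44, ff62}.
Among these, ef44 is not an ancestor of any other common ancestor — it is the merge base.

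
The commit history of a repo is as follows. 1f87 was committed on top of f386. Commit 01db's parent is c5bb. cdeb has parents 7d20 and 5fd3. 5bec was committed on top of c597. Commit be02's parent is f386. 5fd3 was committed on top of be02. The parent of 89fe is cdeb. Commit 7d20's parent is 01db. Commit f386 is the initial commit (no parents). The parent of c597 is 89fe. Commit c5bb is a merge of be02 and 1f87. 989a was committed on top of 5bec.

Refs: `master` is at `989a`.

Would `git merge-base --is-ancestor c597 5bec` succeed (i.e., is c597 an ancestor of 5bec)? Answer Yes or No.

Ancestors of 5bec (commits reachable by following parents): {01db, 1f87, 5bec, 5fd3, 7d20, 89fe, be02, c597, c5bb, cdeb, f386}.
c597 is in that set, so it is an ancestor of 5bec.

Yes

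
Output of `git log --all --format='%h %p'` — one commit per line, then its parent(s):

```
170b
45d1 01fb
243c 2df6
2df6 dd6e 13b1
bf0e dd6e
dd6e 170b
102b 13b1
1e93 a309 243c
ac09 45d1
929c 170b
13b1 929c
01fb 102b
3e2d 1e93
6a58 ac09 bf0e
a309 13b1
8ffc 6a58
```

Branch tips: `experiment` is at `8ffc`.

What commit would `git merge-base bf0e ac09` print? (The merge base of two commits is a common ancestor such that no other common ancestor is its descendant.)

Ancestors of bf0e: {170b, bf0e, dd6e}.
Ancestors of ac09: {01fb, 102b, 13b1, 170b, 45d1, 929c, ac09}.
Common ancestors: {170b}.
The only common ancestor is 170b, so it is the merge base.

170b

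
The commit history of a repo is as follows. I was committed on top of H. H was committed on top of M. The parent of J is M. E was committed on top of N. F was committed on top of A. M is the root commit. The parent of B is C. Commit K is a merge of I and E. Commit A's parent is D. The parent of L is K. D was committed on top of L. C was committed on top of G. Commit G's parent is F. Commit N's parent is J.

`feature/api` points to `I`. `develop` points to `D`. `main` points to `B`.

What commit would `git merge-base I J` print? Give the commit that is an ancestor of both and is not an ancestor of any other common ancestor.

Ancestors of I: {H, I, M}.
Ancestors of J: {J, M}.
Common ancestors: {M}.
The only common ancestor is M, so it is the merge base.

M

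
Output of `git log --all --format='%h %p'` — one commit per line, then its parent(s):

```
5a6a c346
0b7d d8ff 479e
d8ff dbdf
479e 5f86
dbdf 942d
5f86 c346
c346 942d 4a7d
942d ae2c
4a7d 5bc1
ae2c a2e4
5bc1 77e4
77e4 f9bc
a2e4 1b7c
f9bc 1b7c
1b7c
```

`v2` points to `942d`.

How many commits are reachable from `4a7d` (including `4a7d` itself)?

5

Walking parent pointers from 4a7d: reachable set = {1b7c, 4a7d, 5bc1, 77e4, f9bc}.
That is 5 commits.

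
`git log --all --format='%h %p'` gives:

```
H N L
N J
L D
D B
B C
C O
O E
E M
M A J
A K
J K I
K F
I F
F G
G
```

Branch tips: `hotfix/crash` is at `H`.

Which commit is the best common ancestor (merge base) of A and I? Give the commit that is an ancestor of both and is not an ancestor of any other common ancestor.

Ancestors of A: {A, F, G, K}.
Ancestors of I: {F, G, I}.
Common ancestors: {F, G}.
Among these, F is not an ancestor of any other common ancestor — it is the merge base.

F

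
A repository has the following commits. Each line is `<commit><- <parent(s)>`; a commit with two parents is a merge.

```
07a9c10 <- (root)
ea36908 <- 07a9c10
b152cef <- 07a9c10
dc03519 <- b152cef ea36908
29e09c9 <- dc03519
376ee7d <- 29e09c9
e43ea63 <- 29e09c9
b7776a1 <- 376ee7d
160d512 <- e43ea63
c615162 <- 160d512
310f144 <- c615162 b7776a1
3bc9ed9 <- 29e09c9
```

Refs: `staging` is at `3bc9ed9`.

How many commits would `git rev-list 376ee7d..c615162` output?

3

Reachable from c615162: {07a9c10, 160d512, 29e09c9, b152cef, c615162, dc03519, e43ea63, ea36908}.
Reachable from 376ee7d: {07a9c10, 29e09c9, 376ee7d, b152cef, dc03519, ea36908}.
In c615162's history but not 376ee7d's: {160d512, c615162, e43ea63} — 3 commits.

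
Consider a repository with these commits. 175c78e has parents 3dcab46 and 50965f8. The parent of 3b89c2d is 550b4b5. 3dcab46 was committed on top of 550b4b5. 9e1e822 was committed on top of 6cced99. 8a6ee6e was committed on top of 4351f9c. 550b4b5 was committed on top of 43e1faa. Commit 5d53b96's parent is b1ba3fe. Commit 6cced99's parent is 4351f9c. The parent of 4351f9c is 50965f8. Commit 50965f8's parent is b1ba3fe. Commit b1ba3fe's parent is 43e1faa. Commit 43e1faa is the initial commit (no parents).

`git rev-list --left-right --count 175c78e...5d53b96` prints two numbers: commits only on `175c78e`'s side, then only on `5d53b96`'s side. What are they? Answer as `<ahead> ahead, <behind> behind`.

Reachable from 175c78e: {175c78e, 3dcab46, 43e1faa, 50965f8, 550b4b5, b1ba3fe}.
Reachable from 5d53b96: {43e1faa, 5d53b96, b1ba3fe}.
Only in 175c78e's history (ahead): {175c78e, 3dcab46, 50965f8, 550b4b5} — 4.
Only in 5d53b96's history (behind): {5d53b96} — 1.

4 ahead, 1 behind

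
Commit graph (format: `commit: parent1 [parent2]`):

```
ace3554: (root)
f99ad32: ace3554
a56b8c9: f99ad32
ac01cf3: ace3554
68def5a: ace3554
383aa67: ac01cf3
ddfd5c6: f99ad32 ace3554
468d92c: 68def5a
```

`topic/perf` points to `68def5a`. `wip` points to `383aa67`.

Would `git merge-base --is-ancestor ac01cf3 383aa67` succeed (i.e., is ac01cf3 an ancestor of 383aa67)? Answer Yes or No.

Ancestors of 383aa67 (commits reachable by following parents): {383aa67, ac01cf3, ace3554}.
ac01cf3 is in that set, so it is an ancestor of 383aa67.

Yes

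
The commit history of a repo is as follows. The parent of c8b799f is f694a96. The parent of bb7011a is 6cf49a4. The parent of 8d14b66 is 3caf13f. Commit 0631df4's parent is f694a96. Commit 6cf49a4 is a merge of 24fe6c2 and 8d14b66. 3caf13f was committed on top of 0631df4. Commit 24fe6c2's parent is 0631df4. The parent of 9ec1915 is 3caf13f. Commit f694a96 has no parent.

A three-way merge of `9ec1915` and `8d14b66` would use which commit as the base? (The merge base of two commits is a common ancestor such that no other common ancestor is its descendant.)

3caf13f

Ancestors of 9ec1915: {0631df4, 3caf13f, 9ec1915, f694a96}.
Ancestors of 8d14b66: {0631df4, 3caf13f, 8d14b66, f694a96}.
Common ancestors: {0631df4, 3caf13f, f694a96}.
Among these, 3caf13f is not an ancestor of any other common ancestor — it is the merge base.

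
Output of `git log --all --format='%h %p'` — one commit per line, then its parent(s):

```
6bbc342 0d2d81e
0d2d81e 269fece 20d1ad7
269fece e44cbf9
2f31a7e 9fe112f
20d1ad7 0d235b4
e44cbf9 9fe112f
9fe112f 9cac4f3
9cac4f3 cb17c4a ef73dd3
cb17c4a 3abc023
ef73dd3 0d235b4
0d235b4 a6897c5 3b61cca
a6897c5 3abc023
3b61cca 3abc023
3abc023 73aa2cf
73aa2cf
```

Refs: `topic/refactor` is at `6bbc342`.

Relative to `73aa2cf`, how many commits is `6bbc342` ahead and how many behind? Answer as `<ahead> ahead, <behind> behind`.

13 ahead, 0 behind

Reachable from 6bbc342: {0d235b4, 0d2d81e, 20d1ad7, 269fece, 3abc023, 3b61cca, 6bbc342, 73aa2cf, 9cac4f3, 9fe112f, a6897c5, cb17c4a, e44cbf9, ef73dd3}.
Reachable from 73aa2cf: {73aa2cf}.
Only in 6bbc342's history (ahead): {0d235b4, 0d2d81e, 20d1ad7, 269fece, 3abc023, 3b61cca, 6bbc342, 9cac4f3, 9fe112f, a6897c5, cb17c4a, e44cbf9, ef73dd3} — 13.
Only in 73aa2cf's history (behind): {} — 0.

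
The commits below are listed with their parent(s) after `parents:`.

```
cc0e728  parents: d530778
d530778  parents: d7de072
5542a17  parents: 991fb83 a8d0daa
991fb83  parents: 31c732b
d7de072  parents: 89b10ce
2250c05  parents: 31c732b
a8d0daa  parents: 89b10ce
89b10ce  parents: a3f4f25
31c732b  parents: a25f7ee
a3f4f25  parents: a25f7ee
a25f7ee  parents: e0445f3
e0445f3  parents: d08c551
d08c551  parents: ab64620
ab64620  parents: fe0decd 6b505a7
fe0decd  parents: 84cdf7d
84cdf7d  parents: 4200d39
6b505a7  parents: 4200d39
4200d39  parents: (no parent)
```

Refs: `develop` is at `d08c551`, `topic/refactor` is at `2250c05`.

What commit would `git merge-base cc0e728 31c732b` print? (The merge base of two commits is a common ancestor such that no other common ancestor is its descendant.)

Ancestors of cc0e728: {4200d39, 6b505a7, 84cdf7d, 89b10ce, a25f7ee, a3f4f25, ab64620, cc0e728, d08c551, d530778, d7de072, e0445f3, fe0decd}.
Ancestors of 31c732b: {31c732b, 4200d39, 6b505a7, 84cdf7d, a25f7ee, ab64620, d08c551, e0445f3, fe0decd}.
Common ancestors: {4200d39, 6b505a7, 84cdf7d, a25f7ee, ab64620, d08c551, e0445f3, fe0decd}.
Among these, a25f7ee is not an ancestor of any other common ancestor — it is the merge base.

a25f7ee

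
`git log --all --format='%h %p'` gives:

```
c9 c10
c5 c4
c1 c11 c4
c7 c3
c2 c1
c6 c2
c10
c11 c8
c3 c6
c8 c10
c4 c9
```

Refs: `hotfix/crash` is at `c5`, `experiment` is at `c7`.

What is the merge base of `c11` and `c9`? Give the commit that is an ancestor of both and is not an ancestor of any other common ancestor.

Ancestors of c11: {c10, c11, c8}.
Ancestors of c9: {c10, c9}.
Common ancestors: {c10}.
The only common ancestor is c10, so it is the merge base.

c10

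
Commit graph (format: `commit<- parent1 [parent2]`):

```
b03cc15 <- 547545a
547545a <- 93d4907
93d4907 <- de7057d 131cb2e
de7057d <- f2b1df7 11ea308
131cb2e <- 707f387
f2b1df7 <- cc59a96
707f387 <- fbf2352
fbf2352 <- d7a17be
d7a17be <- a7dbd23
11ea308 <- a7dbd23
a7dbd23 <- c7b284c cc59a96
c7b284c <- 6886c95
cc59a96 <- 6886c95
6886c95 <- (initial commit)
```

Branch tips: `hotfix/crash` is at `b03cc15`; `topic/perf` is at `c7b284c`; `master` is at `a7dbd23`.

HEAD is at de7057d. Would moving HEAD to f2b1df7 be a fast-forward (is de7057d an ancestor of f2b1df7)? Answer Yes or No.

No

A fast-forward from de7057d to f2b1df7 is possible iff de7057d is an ancestor of f2b1df7.
Ancestors of f2b1df7: {6886c95, cc59a96, f2b1df7}.
de7057d is not among them, so fast-forward is not possible.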